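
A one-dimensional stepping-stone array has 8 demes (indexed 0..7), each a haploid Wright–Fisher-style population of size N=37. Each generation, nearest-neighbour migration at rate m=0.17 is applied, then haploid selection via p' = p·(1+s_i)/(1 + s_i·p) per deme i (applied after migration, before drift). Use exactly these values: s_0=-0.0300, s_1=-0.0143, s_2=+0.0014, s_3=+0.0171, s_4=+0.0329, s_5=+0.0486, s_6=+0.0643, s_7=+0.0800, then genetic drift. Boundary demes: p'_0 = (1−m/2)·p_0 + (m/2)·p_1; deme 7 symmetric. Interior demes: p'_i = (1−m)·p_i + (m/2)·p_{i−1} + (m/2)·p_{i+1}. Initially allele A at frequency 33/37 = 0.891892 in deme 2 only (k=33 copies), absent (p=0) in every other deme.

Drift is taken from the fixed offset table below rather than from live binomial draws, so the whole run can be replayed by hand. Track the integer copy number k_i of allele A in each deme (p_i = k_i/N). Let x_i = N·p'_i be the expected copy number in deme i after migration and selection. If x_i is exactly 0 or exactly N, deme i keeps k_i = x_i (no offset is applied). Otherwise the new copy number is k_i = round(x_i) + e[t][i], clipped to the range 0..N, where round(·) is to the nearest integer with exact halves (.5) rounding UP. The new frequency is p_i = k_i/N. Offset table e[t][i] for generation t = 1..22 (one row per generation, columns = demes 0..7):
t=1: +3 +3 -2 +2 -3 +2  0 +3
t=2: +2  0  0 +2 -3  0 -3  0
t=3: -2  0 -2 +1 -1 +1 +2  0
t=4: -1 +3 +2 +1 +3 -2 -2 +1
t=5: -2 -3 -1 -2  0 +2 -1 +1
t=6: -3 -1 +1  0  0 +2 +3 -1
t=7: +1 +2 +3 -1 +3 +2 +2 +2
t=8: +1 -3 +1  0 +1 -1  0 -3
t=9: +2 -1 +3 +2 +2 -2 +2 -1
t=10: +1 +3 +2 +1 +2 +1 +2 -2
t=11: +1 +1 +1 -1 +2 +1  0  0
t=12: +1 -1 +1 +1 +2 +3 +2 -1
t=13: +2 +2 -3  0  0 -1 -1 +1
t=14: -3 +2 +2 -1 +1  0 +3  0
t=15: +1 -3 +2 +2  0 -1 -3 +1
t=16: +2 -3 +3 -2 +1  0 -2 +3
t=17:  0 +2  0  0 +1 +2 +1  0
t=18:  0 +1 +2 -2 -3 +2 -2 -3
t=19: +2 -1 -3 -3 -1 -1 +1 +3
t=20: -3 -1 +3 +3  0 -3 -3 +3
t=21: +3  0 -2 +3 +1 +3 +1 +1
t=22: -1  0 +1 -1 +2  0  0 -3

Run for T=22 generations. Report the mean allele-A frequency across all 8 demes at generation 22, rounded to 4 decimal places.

t=0: k=[0 0 33 0 0 0 0 0]
t=1: x=[0.0000 2.7679 27.3999 2.8493 0.0000 0.0000 0.0000 0.0000] k=[0 6 25 5 0 0 0 0]
t=2: x=[0.4949 7.0227 21.6976 6.3638 0.4388 0.0000 0.0000 0.0000] k=[2 7 22 8 0 0 0 0]
t=3: x=[2.3569 7.7613 19.5479 8.6216 0.7019 0.0000 0.0000 0.0000] k=[0 8 18 10 0 0 0 0]
t=4: x=[0.6600 8.0787 16.4828 9.9529 0.8773 0.0000 0.0000 0.0000] k=[0 11 18 11 4 0 0 0]
t=5: x=[0.9076 10.5510 16.8228 11.1315 4.3784 0.3564 0.0000 0.0000] k=[0 8 16 9 4 2 0 0]
t=6: x=[0.6600 7.9101 14.7374 9.2874 4.3784 2.0917 0.1809 0.0000] k=[0 7 16 9 4 4 3 0]
t=7: x=[0.5774 7.0871 14.6524 9.2874 4.5527 4.0843 2.9972 0.2752] k=[2 9 18 8 8 6 5 2]
t=8: x=[2.5225 9.0710 16.3978 8.9647 8.0317 6.3301 5.0978 2.4236] k=[4 6 17 9 9 5 5 0]
t=9: x=[4.0586 6.6857 15.3976 9.8017 8.8766 5.5605 4.8308 0.4586] k=[6 6 18 12 11 4 7 0]
t=10: x=[5.8485 6.9384 16.4828 12.5653 10.7350 5.0535 6.4762 0.6418] k=[7 10 18 14 13 6 8 0]
t=11: x=[7.0790 10.3175 16.9929 14.4039 12.7592 7.0313 7.5164 0.7333] k=[8 11 18 13 15 8 8 1]
t=12: x=[8.0613 11.2270 16.9929 13.7411 14.5195 8.9121 7.7810 1.7167] k=[9 10 18 15 17 12 10 1]
t=13: x=[8.8778 10.4864 17.0779 15.5777 16.7011 12.6470 9.8488 1.8990] k=[11 12 14 16 17 12 9 3]
t=14: x=[10.8500 11.9681 14.0122 16.0690 16.7864 12.5607 9.1680 3.7622] k=[8 14 16 15 18 13 12 4]
t=15: x=[8.3121 13.5361 15.7577 15.4925 17.6185 13.7474 11.9024 5.0038] k=[9 11 18 17 18 13 9 6]
t=16: x=[8.9615 11.3116 17.3329 17.3261 17.7888 13.4891 9.5189 6.6653] k=[11 8 20 15 19 13 8 10]
t=17: x=[10.5143 9.1753 18.5679 15.9186 18.4494 13.4891 9.0130 10.3955] k=[11 11 19 16 19 15 10 10]
t=18: x=[10.7660 11.5652 18.0779 16.6652 18.7044 15.3394 10.8979 10.5714] k=[11 13 20 15 16 17 9 8]
t=19: x=[10.9339 13.3020 18.9929 15.6629 16.2946 16.6686 10.0445 8.5818] k=[13 12 16 13 15 16 11 12]
t=20: x=[12.6601 12.3064 15.4176 13.5704 15.2041 15.9189 12.0099 12.5450] k=[10 11 18 17 15 13 9 16]
t=21: x=[9.8631 11.3961 17.3329 17.0708 15.2896 13.2306 10.3944 16.1011] k=[13 11 15 20 16 16 11 17]
t=22: x=[12.5759 11.3961 15.0975 19.3915 16.6359 16.0045 12.4443 17.1961] k=[12 11 16 18 19 16 12 14]

0.3986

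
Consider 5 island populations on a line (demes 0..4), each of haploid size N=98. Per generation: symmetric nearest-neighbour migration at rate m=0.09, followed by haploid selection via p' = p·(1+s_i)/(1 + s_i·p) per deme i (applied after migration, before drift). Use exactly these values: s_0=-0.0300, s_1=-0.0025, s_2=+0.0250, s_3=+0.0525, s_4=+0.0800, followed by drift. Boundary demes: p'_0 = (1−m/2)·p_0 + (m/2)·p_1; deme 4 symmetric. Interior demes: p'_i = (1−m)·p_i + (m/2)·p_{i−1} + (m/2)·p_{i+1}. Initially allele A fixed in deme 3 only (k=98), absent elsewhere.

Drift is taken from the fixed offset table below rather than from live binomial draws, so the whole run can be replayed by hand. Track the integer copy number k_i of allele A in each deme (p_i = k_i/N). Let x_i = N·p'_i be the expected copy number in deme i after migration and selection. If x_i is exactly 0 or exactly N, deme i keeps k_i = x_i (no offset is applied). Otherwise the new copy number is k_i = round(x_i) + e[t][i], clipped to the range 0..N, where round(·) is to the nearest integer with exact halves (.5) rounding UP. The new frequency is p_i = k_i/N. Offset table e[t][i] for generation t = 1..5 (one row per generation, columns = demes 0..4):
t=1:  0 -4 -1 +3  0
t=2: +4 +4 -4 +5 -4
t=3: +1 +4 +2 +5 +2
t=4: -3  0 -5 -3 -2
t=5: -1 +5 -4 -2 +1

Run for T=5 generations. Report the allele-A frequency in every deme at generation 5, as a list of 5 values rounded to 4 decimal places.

t=0: k=[0 0 0 98 0]
t=1: x=[0.0000 0.0000 4.5152 89.5822 4.7457] k=[0 0 4 93 5]
t=2: x=[0.0000 0.1796 8.0046 85.5999 9.6065] k=[0 4 4 91 6]
t=3: x=[0.1746 3.8108 8.0965 83.8894 10.5266] k=[1 8 10 89 13]
t=4: x=[1.2761 7.7571 13.7544 82.6974 17.4990] k=[0 8 9 80 15]
t=5: x=[0.3492 7.6673 12.4153 74.7983 19.0798] k=[0 13 8 73 20]

[0.0000, 0.1327, 0.0816, 0.7449, 0.2041]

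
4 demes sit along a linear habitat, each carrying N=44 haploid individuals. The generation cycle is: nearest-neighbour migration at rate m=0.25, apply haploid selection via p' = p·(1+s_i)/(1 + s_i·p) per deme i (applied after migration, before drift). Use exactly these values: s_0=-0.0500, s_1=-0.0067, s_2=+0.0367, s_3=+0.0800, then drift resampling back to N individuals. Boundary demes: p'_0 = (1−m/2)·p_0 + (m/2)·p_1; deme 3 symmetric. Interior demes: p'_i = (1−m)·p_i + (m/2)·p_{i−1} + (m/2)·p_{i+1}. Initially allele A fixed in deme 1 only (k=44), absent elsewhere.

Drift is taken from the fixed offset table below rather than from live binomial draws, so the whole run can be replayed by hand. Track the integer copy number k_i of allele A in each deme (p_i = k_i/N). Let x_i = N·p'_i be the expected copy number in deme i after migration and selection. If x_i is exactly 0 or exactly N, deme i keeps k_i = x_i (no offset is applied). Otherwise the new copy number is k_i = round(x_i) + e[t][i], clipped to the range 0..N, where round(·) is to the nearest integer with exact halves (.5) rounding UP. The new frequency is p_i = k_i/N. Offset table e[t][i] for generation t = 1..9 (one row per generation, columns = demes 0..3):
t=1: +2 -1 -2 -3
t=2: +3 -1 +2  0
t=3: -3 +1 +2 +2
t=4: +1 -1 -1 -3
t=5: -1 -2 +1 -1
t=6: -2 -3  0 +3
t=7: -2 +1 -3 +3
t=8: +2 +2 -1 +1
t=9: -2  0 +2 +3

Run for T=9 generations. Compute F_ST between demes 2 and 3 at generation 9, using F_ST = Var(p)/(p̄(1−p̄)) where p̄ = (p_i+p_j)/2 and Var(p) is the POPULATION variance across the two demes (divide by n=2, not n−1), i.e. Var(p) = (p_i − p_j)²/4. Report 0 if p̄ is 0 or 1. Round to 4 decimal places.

t=0: k=[0 44 0 0]
t=1: x=[5.2579 32.9444 5.6758 0.0000] k=[7 32 4 0]
t=2: x=[9.7307 25.3028 7.2148 0.5395] k=[13 24 9 1]
t=3: x=[13.8830 20.6763 10.1538 2.1522] k=[11 22 12 4]
t=4: x=[11.9239 19.3021 12.5711 5.3514] k=[13 18 12 2]
t=5: x=[13.1473 16.5555 11.8088 3.4894] k=[12 15 13 2]
t=6: x=[11.9239 14.3100 12.1901 3.6228] k=[10 11 12 7]
t=7: x=[9.7307 10.9446 11.5545 8.1224] k=[8 12 9 11]
t=8: x=[8.1538 11.0692 9.8988 11.3874] k=[10 13 9 12]
t=9: x=[9.9738 12.0660 10.1538 12.2951] k=[8 12 12 15]

0.0055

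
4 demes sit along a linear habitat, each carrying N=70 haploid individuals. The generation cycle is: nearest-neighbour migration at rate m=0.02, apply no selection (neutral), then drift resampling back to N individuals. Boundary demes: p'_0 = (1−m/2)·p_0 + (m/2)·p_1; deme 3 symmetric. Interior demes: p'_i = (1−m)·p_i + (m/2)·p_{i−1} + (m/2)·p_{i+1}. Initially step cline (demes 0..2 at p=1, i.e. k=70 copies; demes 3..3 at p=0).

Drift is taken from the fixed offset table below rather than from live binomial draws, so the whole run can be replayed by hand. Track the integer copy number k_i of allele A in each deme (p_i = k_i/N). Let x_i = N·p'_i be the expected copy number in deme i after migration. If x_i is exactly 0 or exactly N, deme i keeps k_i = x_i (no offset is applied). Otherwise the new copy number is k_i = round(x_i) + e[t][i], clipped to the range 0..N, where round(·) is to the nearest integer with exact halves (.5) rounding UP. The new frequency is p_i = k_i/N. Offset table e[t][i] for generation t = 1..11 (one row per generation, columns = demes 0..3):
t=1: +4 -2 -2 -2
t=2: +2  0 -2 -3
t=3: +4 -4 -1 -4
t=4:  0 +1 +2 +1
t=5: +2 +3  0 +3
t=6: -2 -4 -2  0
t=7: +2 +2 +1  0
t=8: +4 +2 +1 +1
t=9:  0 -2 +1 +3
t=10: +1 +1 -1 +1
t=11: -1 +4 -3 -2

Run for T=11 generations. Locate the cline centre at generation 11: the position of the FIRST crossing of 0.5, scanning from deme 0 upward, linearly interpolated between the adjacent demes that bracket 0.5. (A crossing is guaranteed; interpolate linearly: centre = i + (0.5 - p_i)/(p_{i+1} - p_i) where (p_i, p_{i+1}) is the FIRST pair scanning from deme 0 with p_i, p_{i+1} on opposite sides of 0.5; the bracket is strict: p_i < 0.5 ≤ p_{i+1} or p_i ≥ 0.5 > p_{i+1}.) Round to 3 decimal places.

t=0: k=[70 70 70 0]
t=1: x=[70.0000 70.0000 69.3000 0.7000] k=[70 70 67 0]
t=2: x=[70.0000 69.9700 66.3600 0.6700] k=[70 70 64 0]
t=3: x=[70.0000 69.9400 63.4200 0.6400] k=[70 66 62 0]
t=4: x=[69.9600 66.0000 61.4200 0.6200] k=[70 67 63 2]
t=5: x=[69.9700 66.9900 62.4300 2.6100] k=[70 70 62 6]
t=6: x=[70.0000 69.9200 61.5200 6.5600] k=[70 66 60 7]
t=7: x=[69.9600 65.9800 59.5300 7.5300] k=[70 68 61 8]
t=8: x=[69.9800 67.9500 60.5400 8.5300] k=[70 70 62 10]
t=9: x=[70.0000 69.9200 61.5600 10.5200] k=[70 68 63 14]
t=10: x=[69.9800 67.9700 62.5600 14.4900] k=[70 69 62 15]
t=11: x=[69.9900 68.9400 61.6000 15.4700] k=[69 70 59 13]

2.522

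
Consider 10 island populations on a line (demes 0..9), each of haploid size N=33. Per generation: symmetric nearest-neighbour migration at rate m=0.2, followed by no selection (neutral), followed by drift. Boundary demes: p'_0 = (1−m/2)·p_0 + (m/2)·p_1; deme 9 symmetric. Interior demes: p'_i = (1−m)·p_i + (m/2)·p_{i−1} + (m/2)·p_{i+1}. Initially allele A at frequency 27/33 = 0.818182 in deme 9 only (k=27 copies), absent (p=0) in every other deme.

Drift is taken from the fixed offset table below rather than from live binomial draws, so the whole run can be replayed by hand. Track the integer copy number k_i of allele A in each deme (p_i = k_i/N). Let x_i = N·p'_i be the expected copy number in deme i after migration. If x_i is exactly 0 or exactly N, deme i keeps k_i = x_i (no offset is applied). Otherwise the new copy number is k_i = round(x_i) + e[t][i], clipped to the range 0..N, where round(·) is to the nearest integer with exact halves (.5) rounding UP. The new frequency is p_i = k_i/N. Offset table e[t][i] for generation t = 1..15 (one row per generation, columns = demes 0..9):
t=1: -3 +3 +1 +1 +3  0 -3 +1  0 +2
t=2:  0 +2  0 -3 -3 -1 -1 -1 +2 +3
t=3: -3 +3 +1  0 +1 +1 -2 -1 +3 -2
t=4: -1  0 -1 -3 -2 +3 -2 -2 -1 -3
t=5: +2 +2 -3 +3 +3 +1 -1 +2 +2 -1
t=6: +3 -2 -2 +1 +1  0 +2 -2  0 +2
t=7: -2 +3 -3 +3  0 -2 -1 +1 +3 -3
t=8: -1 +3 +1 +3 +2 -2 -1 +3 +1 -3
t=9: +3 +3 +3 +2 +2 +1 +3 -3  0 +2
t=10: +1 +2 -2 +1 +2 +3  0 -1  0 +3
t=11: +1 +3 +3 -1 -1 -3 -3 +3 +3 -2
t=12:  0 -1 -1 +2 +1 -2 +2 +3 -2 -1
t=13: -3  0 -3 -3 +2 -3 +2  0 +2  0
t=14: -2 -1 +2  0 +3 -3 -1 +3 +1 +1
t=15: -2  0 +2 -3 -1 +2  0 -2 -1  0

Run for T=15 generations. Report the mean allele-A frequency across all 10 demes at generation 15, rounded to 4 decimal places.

t=0: k=[0 0 0 0 0 0 0 0 0 27]
t=1: x=[0.0000 0.0000 0.0000 0.0000 0.0000 0.0000 0.0000 0.0000 2.7000 24.3000] k=[0 0 0 0 0 0 0 0 3 26]
t=2: x=[0.0000 0.0000 0.0000 0.0000 0.0000 0.0000 0.0000 0.3000 5.0000 23.7000] k=[0 0 0 0 0 0 0 0 7 27]
t=3: x=[0.0000 0.0000 0.0000 0.0000 0.0000 0.0000 0.0000 0.7000 8.3000 25.0000] k=[0 0 0 0 0 0 0 0 11 23]
t=4: x=[0.0000 0.0000 0.0000 0.0000 0.0000 0.0000 0.0000 1.1000 11.1000 21.8000] k=[0 0 0 0 0 0 0 0 10 19]
t=5: x=[0.0000 0.0000 0.0000 0.0000 0.0000 0.0000 0.0000 1.0000 9.9000 18.1000] k=[0 0 0 0 0 0 0 3 12 17]
t=6: x=[0.0000 0.0000 0.0000 0.0000 0.0000 0.0000 0.3000 3.6000 11.6000 16.5000] k=[0 0 0 0 0 0 2 2 12 19]
t=7: x=[0.0000 0.0000 0.0000 0.0000 0.0000 0.2000 1.8000 3.0000 11.7000 18.3000] k=[0 0 0 0 0 0 1 4 15 15]
t=8: x=[0.0000 0.0000 0.0000 0.0000 0.0000 0.1000 1.2000 4.8000 13.9000 15.0000] k=[0 0 0 0 0 0 0 8 15 12]
t=9: x=[0.0000 0.0000 0.0000 0.0000 0.0000 0.0000 0.8000 7.9000 14.0000 12.3000] k=[0 0 0 0 0 0 4 5 14 14]
t=10: x=[0.0000 0.0000 0.0000 0.0000 0.0000 0.4000 3.7000 5.8000 13.1000 14.0000] k=[0 0 0 0 0 3 4 5 13 17]
t=11: x=[0.0000 0.0000 0.0000 0.0000 0.3000 2.8000 4.0000 5.7000 12.6000 16.6000] k=[0 0 0 0 0 0 1 9 16 15]
t=12: x=[0.0000 0.0000 0.0000 0.0000 0.0000 0.1000 1.7000 8.9000 15.2000 15.1000] k=[0 0 0 0 0 0 4 12 13 14]
t=13: x=[0.0000 0.0000 0.0000 0.0000 0.0000 0.4000 4.4000 11.3000 13.0000 13.9000] k=[0 0 0 0 0 0 6 11 15 14]
t=14: x=[0.0000 0.0000 0.0000 0.0000 0.0000 0.6000 5.9000 10.9000 14.5000 14.1000] k=[0 0 0 0 0 0 5 14 16 15]
t=15: x=[0.0000 0.0000 0.0000 0.0000 0.0000 0.5000 5.4000 13.3000 15.7000 15.1000] k=[0 0 0 0 0 3 5 11 15 15]

0.1485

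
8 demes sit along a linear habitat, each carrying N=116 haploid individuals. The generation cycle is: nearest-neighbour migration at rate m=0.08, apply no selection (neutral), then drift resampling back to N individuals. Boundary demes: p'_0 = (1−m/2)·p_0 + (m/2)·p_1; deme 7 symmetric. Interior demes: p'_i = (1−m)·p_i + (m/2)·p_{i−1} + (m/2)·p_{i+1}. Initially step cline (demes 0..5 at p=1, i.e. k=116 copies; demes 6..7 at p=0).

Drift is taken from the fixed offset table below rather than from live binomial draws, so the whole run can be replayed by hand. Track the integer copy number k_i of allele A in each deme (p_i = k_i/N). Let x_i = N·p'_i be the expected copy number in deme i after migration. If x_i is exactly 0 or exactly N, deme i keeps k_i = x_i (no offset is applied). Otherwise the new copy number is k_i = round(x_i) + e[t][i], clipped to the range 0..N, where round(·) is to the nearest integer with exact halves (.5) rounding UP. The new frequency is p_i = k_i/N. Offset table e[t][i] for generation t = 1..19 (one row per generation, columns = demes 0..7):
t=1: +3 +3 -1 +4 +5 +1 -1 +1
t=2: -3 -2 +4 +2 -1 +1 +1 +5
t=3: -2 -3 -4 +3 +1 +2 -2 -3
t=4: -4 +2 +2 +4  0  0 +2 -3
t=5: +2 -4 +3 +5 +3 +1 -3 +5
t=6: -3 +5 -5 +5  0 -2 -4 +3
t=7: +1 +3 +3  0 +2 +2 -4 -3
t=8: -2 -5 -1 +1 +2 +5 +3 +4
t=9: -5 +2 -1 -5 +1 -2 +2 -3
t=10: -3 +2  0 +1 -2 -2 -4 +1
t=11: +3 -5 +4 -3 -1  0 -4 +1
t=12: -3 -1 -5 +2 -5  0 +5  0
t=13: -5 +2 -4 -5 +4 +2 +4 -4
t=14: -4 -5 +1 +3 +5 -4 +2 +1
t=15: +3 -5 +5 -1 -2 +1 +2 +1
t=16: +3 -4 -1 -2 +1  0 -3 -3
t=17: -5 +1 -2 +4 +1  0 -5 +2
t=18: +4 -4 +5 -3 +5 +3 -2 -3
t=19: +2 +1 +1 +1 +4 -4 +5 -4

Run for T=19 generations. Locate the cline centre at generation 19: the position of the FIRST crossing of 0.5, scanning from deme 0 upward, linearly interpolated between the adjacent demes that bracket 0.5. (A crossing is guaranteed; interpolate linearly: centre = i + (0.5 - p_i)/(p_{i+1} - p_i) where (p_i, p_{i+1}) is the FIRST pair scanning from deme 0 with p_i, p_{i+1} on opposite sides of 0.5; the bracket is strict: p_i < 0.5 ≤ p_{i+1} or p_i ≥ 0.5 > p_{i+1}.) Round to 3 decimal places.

5.500

t=0: k=[116 116 116 116 116 116 0 0]
t=1: x=[116.0000 116.0000 116.0000 116.0000 116.0000 111.3600 4.6400 0.0000] k=[116 116 116 116 116 112 4 0]
t=2: x=[116.0000 116.0000 116.0000 116.0000 115.8400 107.8400 8.1600 0.1600] k=[116 116 116 116 115 109 9 5]
t=3: x=[116.0000 116.0000 116.0000 115.9600 114.8000 105.2400 12.8400 5.1600] k=[116 116 116 116 116 107 11 2]
t=4: x=[116.0000 116.0000 116.0000 116.0000 115.6400 103.5200 14.4800 2.3600] k=[116 116 116 116 116 104 16 0]
t=5: x=[116.0000 116.0000 116.0000 116.0000 115.5200 100.9600 18.8800 0.6400] k=[116 116 116 116 116 102 16 6]
t=6: x=[116.0000 116.0000 116.0000 116.0000 115.4400 99.1200 19.0400 6.4000] k=[116 116 116 116 115 97 15 9]
t=7: x=[116.0000 116.0000 116.0000 115.9600 114.3200 94.4400 18.0400 9.2400] k=[116 116 116 116 116 96 14 6]
t=8: x=[116.0000 116.0000 116.0000 116.0000 115.2000 93.5200 16.9600 6.3200] k=[116 116 116 116 116 99 20 10]
t=9: x=[116.0000 116.0000 116.0000 116.0000 115.3200 96.5200 22.7600 10.4000] k=[116 116 116 116 116 95 25 7]
t=10: x=[116.0000 116.0000 116.0000 116.0000 115.1600 93.0400 27.0800 7.7200] k=[116 116 116 116 113 91 23 9]
t=11: x=[116.0000 116.0000 116.0000 115.8800 112.2400 89.1600 25.1600 9.5600] k=[116 116 116 113 111 89 21 11]
t=12: x=[116.0000 116.0000 115.8800 113.0400 110.2000 87.1600 23.3200 11.4000] k=[116 116 111 115 105 87 28 11]
t=13: x=[116.0000 115.8000 111.3600 114.4400 104.6800 85.3600 29.6800 11.6800] k=[116 116 107 109 109 87 34 8]
t=14: x=[116.0000 115.6400 107.4400 108.9200 108.1200 85.7600 35.0800 9.0400] k=[116 111 108 112 113 82 37 10]
t=15: x=[115.8000 111.0800 108.2800 111.8800 111.7200 81.4400 37.7200 11.0800] k=[116 106 113 111 110 82 40 12]
t=16: x=[115.6000 106.6800 112.6400 111.0400 108.9200 81.4400 40.5600 13.1200] k=[116 103 112 109 110 81 38 10]
t=17: x=[115.4800 103.8800 111.5200 109.1600 108.8000 80.4400 38.6000 11.1200] k=[110 105 110 113 110 80 34 13]
t=18: x=[109.8000 105.4000 109.9200 112.7600 108.9200 79.3600 35.0000 13.8400] k=[114 101 115 110 114 82 33 11]
t=19: x=[113.4800 102.0800 114.2400 110.3600 112.5600 81.3200 34.0800 11.8800] k=[115 103 115 111 116 77 39 8]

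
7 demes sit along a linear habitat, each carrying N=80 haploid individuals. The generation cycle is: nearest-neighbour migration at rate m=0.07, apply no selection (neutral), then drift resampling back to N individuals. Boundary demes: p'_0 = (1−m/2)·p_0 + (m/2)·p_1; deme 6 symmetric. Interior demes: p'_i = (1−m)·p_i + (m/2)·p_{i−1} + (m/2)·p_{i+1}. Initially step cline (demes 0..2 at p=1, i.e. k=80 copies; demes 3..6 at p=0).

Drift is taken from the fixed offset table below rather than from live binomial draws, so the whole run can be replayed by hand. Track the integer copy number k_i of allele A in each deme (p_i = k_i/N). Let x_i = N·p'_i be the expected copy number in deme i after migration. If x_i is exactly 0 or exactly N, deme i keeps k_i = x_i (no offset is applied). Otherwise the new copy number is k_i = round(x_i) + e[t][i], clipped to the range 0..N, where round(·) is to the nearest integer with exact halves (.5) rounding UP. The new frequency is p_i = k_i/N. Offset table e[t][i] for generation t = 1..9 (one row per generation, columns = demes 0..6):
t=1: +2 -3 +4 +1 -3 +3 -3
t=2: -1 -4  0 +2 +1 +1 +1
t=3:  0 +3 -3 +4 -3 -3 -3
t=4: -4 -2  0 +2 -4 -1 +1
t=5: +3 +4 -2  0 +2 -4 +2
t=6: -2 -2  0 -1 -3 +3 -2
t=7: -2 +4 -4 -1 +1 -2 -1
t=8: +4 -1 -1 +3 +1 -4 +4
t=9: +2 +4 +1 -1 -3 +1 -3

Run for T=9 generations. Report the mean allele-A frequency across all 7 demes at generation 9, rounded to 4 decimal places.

t=0: k=[80 80 80 0 0 0 0]
t=1: x=[80.0000 80.0000 77.2000 2.8000 0.0000 0.0000 0.0000] k=[80 80 80 4 0 0 0]
t=2: x=[80.0000 80.0000 77.3400 6.5200 0.1400 0.0000 0.0000] k=[80 80 77 9 1 0 0]
t=3: x=[80.0000 79.8950 74.7250 11.1000 1.2450 0.0350 0.0000] k=[80 80 72 15 0 0 0]
t=4: x=[80.0000 79.7200 70.2850 16.4700 0.5250 0.0000 0.0000] k=[80 78 70 18 0 0 0]
t=5: x=[79.9300 77.7900 68.4600 19.1900 0.6300 0.0000 0.0000] k=[80 80 66 19 3 0 0]
t=6: x=[80.0000 79.5100 64.8450 20.0850 3.4550 0.1050 0.0000] k=[80 78 65 19 0 3 0]
t=7: x=[79.9300 77.6150 63.8450 19.9450 0.7700 2.7900 0.1050] k=[78 80 60 19 2 1 0]
t=8: x=[78.0700 79.2300 59.2650 19.8400 2.5600 1.0000 0.0350] k=[80 78 58 23 4 0 4]
t=9: x=[79.9300 77.3700 57.4750 23.5600 4.5250 0.2800 3.8600] k=[80 80 58 23 2 1 1]

0.4375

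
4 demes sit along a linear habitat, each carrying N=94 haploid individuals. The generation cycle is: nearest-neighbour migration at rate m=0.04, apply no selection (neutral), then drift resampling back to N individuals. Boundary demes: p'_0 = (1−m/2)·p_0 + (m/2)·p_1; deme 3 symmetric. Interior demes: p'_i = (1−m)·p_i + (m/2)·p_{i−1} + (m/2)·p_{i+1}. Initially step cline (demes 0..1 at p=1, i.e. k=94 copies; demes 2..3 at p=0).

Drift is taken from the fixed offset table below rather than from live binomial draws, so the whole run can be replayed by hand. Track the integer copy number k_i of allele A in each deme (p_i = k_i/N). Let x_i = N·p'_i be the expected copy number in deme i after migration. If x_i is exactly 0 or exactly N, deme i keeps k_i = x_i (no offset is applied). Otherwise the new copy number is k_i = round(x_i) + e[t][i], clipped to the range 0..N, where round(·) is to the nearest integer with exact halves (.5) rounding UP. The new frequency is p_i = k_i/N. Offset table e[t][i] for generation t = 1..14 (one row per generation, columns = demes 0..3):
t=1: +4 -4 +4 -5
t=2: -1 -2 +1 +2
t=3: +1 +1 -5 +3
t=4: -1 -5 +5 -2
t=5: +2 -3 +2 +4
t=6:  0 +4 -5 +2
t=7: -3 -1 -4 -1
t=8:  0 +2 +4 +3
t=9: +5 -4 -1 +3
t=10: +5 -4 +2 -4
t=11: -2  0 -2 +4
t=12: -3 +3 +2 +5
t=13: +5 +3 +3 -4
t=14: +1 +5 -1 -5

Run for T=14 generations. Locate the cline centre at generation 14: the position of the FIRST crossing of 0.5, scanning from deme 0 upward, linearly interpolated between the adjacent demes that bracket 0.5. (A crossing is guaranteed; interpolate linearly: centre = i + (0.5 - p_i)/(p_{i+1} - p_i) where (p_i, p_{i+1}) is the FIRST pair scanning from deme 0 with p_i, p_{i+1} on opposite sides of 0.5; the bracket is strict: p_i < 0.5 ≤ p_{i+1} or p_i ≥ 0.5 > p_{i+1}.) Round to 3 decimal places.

1.528

t=0: k=[94 94 0 0]
t=1: x=[94.0000 92.1200 1.8800 0.0000] k=[94 88 6 0]
t=2: x=[93.8800 86.4800 7.5200 0.1200] k=[93 84 9 2]
t=3: x=[92.8200 82.6800 10.3600 2.1400] k=[94 84 5 5]
t=4: x=[93.8000 82.6200 6.5800 5.0000] k=[93 78 12 3]
t=5: x=[92.7000 76.9800 13.1400 3.1800] k=[94 74 15 7]
t=6: x=[93.6000 73.2200 16.0200 7.1600] k=[94 77 11 9]
t=7: x=[93.6600 76.0200 12.2800 9.0400] k=[91 75 8 8]
t=8: x=[90.6800 73.9800 9.3400 8.0000] k=[91 76 13 11]
t=9: x=[90.7000 75.0400 14.2200 11.0400] k=[94 71 13 14]
t=10: x=[93.5400 70.3000 14.1800 13.9800] k=[94 66 16 10]
t=11: x=[93.4400 65.5600 16.8800 10.1200] k=[91 66 15 14]
t=12: x=[90.5000 65.4800 16.0000 14.0200] k=[88 68 18 19]
t=13: x=[87.6000 67.4000 19.0200 18.9800] k=[93 70 22 15]
t=14: x=[92.5400 69.5000 22.8200 15.1400] k=[94 75 22 10]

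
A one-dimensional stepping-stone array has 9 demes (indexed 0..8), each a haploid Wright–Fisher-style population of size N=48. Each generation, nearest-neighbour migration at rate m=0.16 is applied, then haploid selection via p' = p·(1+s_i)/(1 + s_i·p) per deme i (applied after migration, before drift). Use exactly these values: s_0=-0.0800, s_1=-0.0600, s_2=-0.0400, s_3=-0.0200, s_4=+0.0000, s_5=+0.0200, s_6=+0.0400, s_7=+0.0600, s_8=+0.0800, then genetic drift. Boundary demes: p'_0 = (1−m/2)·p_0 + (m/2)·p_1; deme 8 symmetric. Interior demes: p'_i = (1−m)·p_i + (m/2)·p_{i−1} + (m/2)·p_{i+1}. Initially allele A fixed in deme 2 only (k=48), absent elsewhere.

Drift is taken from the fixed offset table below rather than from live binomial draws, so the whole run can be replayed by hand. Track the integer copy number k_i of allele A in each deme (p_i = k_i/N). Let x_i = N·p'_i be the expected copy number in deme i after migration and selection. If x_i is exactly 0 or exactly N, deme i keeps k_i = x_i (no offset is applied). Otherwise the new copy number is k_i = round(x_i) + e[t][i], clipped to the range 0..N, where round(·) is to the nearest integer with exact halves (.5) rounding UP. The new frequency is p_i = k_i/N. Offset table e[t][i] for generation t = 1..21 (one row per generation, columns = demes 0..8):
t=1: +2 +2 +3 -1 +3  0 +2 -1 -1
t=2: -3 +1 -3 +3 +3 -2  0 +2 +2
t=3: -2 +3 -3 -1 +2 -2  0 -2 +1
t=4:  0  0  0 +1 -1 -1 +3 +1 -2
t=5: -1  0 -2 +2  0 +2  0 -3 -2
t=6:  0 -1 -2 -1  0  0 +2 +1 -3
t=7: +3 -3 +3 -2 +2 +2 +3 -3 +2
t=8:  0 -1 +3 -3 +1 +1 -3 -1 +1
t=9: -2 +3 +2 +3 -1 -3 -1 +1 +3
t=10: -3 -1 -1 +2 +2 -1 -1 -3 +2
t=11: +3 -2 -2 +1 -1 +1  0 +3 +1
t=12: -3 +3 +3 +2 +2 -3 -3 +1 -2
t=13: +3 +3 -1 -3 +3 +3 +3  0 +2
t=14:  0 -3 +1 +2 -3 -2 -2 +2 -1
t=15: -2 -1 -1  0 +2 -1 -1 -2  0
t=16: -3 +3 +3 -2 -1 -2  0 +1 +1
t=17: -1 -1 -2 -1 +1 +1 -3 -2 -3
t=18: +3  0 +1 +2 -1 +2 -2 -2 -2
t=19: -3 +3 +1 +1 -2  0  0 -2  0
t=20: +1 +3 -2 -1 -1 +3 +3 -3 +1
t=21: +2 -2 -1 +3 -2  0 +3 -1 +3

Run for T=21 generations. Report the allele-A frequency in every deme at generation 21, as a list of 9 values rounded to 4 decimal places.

[0.1042, 0.1667, 0.1458, 0.2500, 0.0833, 0.1458, 0.1250, 0.0000, 0.0000]

t=0: k=[0 0 48 0 0 0 0 0 0]
t=1: x=[0.0000 3.6270 40.0530 3.7692 0.0000 0.0000 0.0000 0.0000 0.0000] k=[0 6 43 3 0 0 0 0 0]
t=2: x=[0.4420 8.0566 36.4865 5.8553 0.2400 0.0000 0.0000 0.0000 0.0000] k=[0 9 33 9 3 0 0 0 0]
t=3: x=[0.6632 9.7118 28.6908 10.2759 3.2400 0.2448 0.0000 0.0000 0.0000] k=[0 13 26 9 5 0 0 0 0]
t=4: x=[0.9585 12.4219 23.1105 9.8805 4.9200 0.4079 0.0000 0.0000 0.0000] k=[1 12 23 11 4 0 0 0 0]
t=5: x=[1.7350 11.4518 20.6782 11.2253 4.2400 0.3264 0.0000 0.0000 0.0000] k=[1 11 19 13 4 2 0 0 0]
t=6: x=[1.6610 10.3296 17.4244 12.5716 4.5600 2.0383 0.1664 0.0000 0.0000] k=[2 9 15 12 5 2 2 0 0]
t=7: x=[2.3653 8.4793 13.8739 11.5024 5.3200 2.2827 1.9107 0.1696 0.0000] k=[5 5 17 10 7 4 5 0 0]
t=8: x=[4.6387 5.6445 15.0550 10.1573 7.0000 4.3985 4.6832 0.4238 0.0000] k=[5 5 18 7 8 5 2 0 0]
t=9: x=[4.6387 5.7208 15.6465 7.8268 7.6800 5.0894 2.1595 0.1696 0.0000] k=[3 9 18 11 7 2 1 1 0]
t=10: x=[3.2203 8.7871 16.2780 11.0670 6.9200 2.3641 1.1222 0.9741 0.0864] k=[0 8 15 13 9 1 0 0 2]
t=11: x=[0.5894 7.5192 13.8739 12.6509 8.6800 1.5902 0.0832 0.1696 1.9811] k=[4 6 12 14 8 3 0 3 3]
t=12: x=[3.8539 5.9881 11.3230 13.1661 8.0800 3.2190 0.4990 2.9155 3.2239] k=[1 9 14 15 10 0 0 4 1]
t=13: x=[1.5129 8.3256 13.2842 14.3162 9.6000 0.8157 0.3327 3.6308 1.3364] k=[5 11 12 11 13 4 3 4 3]
t=14: x=[5.0881 10.0978 11.4797 11.0670 12.1200 4.7237 3.2778 4.0510 3.3094] k=[5 7 12 13 9 3 1 6 2]
t=15: x=[4.7884 6.8678 11.3230 12.4132 8.8400 3.3817 1.6203 5.5601 2.4959] k=[3 6 10 12 11 2 1 4 2]
t=16: x=[2.9970 5.7590 9.5245 11.5815 10.3600 2.6898 1.3713 3.7989 2.3244] k=[0 9 13 10 9 1 1 5 3]
t=17: x=[0.6632 8.1718 12.0675 9.9991 8.4400 1.6717 1.3713 4.7643 3.3949] k=[0 7 10 9 9 3 0 3 0]
t=18: x=[0.5157 6.3321 9.3684 8.9322 8.5200 3.3003 0.4990 2.6628 0.2591] k=[4 6 10 11 8 5 0 1 0]
t=19: x=[3.8539 5.8353 9.4464 10.5132 8.0000 4.9269 0.4990 0.8895 0.0864] k=[1 9 10 12 6 5 0 0 0]
t=20: x=[1.5129 8.0182 9.7588 11.1857 6.4000 4.7643 0.4159 0.0000 0.0000] k=[3 11 8 10 5 8 3 0 0]
t=21: x=[3.3692 9.6347 8.1208 9.2877 5.6400 7.4842 3.2778 0.2543 0.0000] k=[5 8 7 12 4 7 6 0 0]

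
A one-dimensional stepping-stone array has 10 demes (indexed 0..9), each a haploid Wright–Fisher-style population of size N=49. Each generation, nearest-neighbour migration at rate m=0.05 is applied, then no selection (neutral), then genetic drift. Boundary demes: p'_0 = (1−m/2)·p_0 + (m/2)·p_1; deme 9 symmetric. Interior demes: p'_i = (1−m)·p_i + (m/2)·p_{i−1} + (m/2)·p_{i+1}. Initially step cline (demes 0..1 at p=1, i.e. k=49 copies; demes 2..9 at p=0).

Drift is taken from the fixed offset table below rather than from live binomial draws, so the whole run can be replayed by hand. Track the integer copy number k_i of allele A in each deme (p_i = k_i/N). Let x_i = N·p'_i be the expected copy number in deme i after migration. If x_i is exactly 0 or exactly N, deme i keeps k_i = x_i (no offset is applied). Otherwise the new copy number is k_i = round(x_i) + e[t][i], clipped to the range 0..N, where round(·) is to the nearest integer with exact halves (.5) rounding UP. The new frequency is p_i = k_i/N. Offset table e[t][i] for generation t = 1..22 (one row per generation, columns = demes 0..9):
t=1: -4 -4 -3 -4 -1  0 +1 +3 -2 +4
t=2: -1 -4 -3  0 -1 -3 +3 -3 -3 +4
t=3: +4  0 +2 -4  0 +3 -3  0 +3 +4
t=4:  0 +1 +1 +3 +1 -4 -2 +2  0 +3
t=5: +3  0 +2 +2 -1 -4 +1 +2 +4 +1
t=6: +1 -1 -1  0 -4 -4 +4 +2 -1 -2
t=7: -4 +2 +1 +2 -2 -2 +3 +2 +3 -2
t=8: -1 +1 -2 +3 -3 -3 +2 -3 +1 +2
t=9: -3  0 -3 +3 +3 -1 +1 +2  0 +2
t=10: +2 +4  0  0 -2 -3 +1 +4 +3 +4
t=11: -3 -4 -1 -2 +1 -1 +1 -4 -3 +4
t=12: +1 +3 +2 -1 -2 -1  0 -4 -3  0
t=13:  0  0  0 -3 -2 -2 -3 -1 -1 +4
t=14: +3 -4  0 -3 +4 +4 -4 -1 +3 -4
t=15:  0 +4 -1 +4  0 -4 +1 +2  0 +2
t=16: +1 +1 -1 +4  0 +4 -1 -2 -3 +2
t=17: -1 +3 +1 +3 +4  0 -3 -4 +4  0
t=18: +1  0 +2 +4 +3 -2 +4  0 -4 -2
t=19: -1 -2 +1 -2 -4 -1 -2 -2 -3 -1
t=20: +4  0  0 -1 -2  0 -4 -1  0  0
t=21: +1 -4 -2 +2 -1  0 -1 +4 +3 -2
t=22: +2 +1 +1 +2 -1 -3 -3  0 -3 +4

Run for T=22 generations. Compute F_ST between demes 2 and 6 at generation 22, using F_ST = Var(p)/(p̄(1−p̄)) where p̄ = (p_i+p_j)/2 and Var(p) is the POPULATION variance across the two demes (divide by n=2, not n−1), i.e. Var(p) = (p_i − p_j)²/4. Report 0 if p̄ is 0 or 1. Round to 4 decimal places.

0.2099

t=0: k=[49 49 0 0 0 0 0 0 0 0]
t=1: x=[49.0000 47.7750 1.2250 0.0000 0.0000 0.0000 0.0000 0.0000 0.0000 0.0000] k=[49 44 0 0 0 0 0 0 0 0]
t=2: x=[48.8750 43.0250 1.1000 0.0000 0.0000 0.0000 0.0000 0.0000 0.0000 0.0000] k=[48 39 0 0 0 0 0 0 0 0]
t=3: x=[47.7750 38.2500 0.9750 0.0000 0.0000 0.0000 0.0000 0.0000 0.0000 0.0000] k=[49 38 3 0 0 0 0 0 0 0]
t=4: x=[48.7250 37.4000 3.8000 0.0750 0.0000 0.0000 0.0000 0.0000 0.0000 0.0000] k=[49 38 5 3 0 0 0 0 0 0]
t=5: x=[48.7250 37.4500 5.7750 2.9750 0.0750 0.0000 0.0000 0.0000 0.0000 0.0000] k=[49 37 8 5 0 0 0 0 0 0]
t=6: x=[48.7000 36.5750 8.6500 4.9500 0.1250 0.0000 0.0000 0.0000 0.0000 0.0000] k=[49 36 8 5 0 0 0 0 0 0]
t=7: x=[48.6750 35.6250 8.6250 4.9500 0.1250 0.0000 0.0000 0.0000 0.0000 0.0000] k=[45 38 10 7 0 0 0 0 0 0]
t=8: x=[44.8250 37.4750 10.6250 6.9000 0.1750 0.0000 0.0000 0.0000 0.0000 0.0000] k=[44 38 9 10 0 0 0 0 0 0]
t=9: x=[43.8500 37.4250 9.7500 9.7250 0.2500 0.0000 0.0000 0.0000 0.0000 0.0000] k=[41 37 7 13 3 0 0 0 0 0]
t=10: x=[40.9000 36.3500 7.9000 12.6000 3.1750 0.0750 0.0000 0.0000 0.0000 0.0000] k=[43 40 8 13 1 0 0 0 0 0]
t=11: x=[42.9250 39.2750 8.9250 12.5750 1.2750 0.0250 0.0000 0.0000 0.0000 0.0000] k=[40 35 8 11 2 0 0 0 0 0]
t=12: x=[39.8750 34.4500 8.7500 10.7000 2.1750 0.0500 0.0000 0.0000 0.0000 0.0000] k=[41 37 11 10 0 0 0 0 0 0]
t=13: x=[40.9000 36.4500 11.6250 9.7750 0.2500 0.0000 0.0000 0.0000 0.0000 0.0000] k=[41 36 12 7 0 0 0 0 0 0]
t=14: x=[40.8750 35.5250 12.4750 6.9500 0.1750 0.0000 0.0000 0.0000 0.0000 0.0000] k=[44 32 12 4 4 0 0 0 0 0]
t=15: x=[43.7000 31.8000 12.3000 4.2000 3.9000 0.1000 0.0000 0.0000 0.0000 0.0000] k=[44 36 11 8 4 0 0 0 0 0]
t=16: x=[43.8000 35.5750 11.5500 7.9750 4.0000 0.1000 0.0000 0.0000 0.0000 0.0000] k=[45 37 11 12 4 4 0 0 0 0]
t=17: x=[44.8000 36.5500 11.6750 11.7750 4.2000 3.9000 0.1000 0.0000 0.0000 0.0000] k=[44 40 13 15 8 4 0 0 0 0]
t=18: x=[43.9000 39.4250 13.7250 14.7750 8.0750 4.0000 0.1000 0.0000 0.0000 0.0000] k=[45 39 16 19 11 2 4 0 0 0]
t=19: x=[44.8500 38.5750 16.6500 18.7250 10.9750 2.2750 3.8500 0.1000 0.0000 0.0000] k=[44 37 18 17 7 1 2 0 0 0]
t=20: x=[43.8250 36.7000 18.4500 16.7750 7.1000 1.1750 1.9250 0.0500 0.0000 0.0000] k=[48 37 18 16 5 1 0 0 0 0]
t=21: x=[47.7250 36.8000 18.4250 15.7750 5.1750 1.0750 0.0250 0.0000 0.0000 0.0000] k=[49 33 16 18 4 1 0 0 0 0]
t=22: x=[48.6000 32.9750 16.4750 17.6000 4.2750 1.0500 0.0250 0.0000 0.0000 0.0000] k=[49 34 17 20 3 0 0 0 0 0]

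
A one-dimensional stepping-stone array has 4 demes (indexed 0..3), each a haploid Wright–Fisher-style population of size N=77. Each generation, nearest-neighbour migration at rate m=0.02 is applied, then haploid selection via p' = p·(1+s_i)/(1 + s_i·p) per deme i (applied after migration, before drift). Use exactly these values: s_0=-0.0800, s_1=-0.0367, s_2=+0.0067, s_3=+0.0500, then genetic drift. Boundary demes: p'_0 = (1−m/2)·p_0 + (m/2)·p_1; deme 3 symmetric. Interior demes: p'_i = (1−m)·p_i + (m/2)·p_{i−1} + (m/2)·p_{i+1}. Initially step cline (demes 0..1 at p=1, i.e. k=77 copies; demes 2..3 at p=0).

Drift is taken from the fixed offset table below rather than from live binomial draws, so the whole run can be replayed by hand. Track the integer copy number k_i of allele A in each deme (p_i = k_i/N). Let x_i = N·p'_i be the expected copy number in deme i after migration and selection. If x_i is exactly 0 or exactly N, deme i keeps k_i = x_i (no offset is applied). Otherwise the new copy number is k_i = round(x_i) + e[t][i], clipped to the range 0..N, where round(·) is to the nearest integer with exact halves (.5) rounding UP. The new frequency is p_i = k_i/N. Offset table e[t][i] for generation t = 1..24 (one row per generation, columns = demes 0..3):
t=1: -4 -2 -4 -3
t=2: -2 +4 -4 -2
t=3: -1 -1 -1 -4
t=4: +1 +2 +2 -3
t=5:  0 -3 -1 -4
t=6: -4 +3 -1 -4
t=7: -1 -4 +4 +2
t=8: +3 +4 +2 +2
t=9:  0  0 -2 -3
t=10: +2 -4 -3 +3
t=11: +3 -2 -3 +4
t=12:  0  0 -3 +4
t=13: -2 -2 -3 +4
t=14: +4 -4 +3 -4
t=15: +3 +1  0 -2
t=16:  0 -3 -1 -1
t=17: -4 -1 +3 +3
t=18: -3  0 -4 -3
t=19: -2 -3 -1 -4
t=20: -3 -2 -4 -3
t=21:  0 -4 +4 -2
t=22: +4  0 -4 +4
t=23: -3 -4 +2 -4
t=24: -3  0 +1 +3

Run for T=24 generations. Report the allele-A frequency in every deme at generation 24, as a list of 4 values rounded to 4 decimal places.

[0.7273, 0.3636, 0.0519, 0.0390]

t=0: k=[77 77 0 0]
t=1: x=[77.0000 76.2010 0.7751 0.0000] k=[77 74 0 0]
t=2: x=[76.9674 73.1557 0.7449 0.0000] k=[75 77 0 0]
t=3: x=[74.8526 76.1802 0.7751 0.0000] k=[74 75 0 0]
t=4: x=[73.7609 74.1388 0.7550 0.0000] k=[75 76 3 0]
t=5: x=[74.8418 75.1953 3.7236 0.0315] k=[75 72 3 0]
t=6: x=[74.7985 71.1408 3.6833 0.0315] k=[71 74 3 0]
t=7: x=[70.5543 73.1247 3.7035 0.0315] k=[70 69 8 2]
t=8: x=[69.4403 68.1102 8.6009 2.1601] k=[72 72 11 4]
t=9: x=[71.5957 71.1924 11.6057 4.2622] k=[72 71 10 1]
t=10: x=[71.5850 70.1709 10.5808 1.1437] k=[74 66 8 4]
t=11: x=[73.6638 65.1294 8.5908 4.2309] k=[77 63 6 8]
t=12: x=[76.8479 62.1264 6.6304 8.3358] k=[77 62 4 12]
t=13: x=[76.8370 61.1035 4.6893 12.4199] k=[75 59 2 16]
t=14: x=[74.6579 58.0611 2.7275 16.4832] k=[77 54 6 12]
t=15: x=[76.7501 53.1387 6.5801 12.4405] k=[77 54 7 10]
t=16: x=[76.7501 53.1489 7.5453 10.4012] k=[77 50 7 9]
t=17: x=[76.7066 49.1791 7.4951 9.3743] k=[73 48 10 12]
t=18: x=[72.4025 47.1899 10.4602 12.4819] k=[69 47 6 9]
t=19: x=[68.1474 46.1211 6.4795 9.3640] k=[66 43 5 5]
t=20: x=[64.9463 42.1380 5.4135 5.2330] k=[62 40 1 2]
t=21: x=[60.7361 39.1107 1.4092 2.0868] k=[61 35 5 0]
t=22: x=[59.6448 34.2476 5.2828 0.0525] k=[64 34 1 4]
t=23: x=[62.7574 33.2618 1.3690 4.1578] k=[60 29 3 0]
t=24: x=[58.5455 28.3768 3.2507 0.0315] k=[56 28 4 3]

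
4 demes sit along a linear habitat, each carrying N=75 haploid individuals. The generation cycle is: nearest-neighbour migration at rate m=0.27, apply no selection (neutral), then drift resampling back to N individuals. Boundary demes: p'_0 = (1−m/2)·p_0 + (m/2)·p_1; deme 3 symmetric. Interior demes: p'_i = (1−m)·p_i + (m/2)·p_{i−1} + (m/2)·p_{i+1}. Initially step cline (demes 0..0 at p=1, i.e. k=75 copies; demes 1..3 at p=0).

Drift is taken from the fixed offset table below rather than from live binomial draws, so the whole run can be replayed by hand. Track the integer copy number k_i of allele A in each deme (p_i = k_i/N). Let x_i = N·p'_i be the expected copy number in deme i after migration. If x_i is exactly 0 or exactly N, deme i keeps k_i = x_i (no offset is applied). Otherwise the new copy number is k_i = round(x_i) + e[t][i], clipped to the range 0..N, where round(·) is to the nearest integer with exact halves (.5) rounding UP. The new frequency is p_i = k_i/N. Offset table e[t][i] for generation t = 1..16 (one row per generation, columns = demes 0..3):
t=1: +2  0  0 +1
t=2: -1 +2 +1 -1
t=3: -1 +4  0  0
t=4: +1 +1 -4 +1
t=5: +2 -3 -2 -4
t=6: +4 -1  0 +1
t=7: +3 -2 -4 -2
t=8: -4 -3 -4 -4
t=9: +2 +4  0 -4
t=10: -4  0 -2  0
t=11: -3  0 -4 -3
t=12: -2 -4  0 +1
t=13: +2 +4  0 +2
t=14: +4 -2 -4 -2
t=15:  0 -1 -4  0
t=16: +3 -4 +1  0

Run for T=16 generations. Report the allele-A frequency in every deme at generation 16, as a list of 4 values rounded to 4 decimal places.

t=0: k=[75 0 0 0]
t=1: x=[64.8750 10.1250 0.0000 0.0000] k=[67 10 0 0]
t=2: x=[59.3050 16.3450 1.3500 0.0000] k=[58 18 2 0]
t=3: x=[52.6000 21.2400 3.8900 0.2700] k=[52 25 4 0]
t=4: x=[48.3550 25.8100 6.2950 0.5400] k=[49 27 2 2]
t=5: x=[46.0300 26.5950 5.3750 2.0000] k=[48 24 3 0]
t=6: x=[44.7600 24.4050 5.4300 0.4050] k=[49 23 5 1]
t=7: x=[45.4900 24.0800 6.8900 1.5400] k=[48 22 3 0]
t=8: x=[44.4900 22.9450 5.1600 0.4050] k=[40 20 1 0]
t=9: x=[37.3000 20.1350 3.4300 0.1350] k=[39 24 3 0]
t=10: x=[36.9750 23.1900 5.4300 0.4050] k=[33 23 3 0]
t=11: x=[31.6500 21.6500 5.2950 0.4050] k=[29 22 1 0]
t=12: x=[28.0550 20.1100 3.7000 0.1350] k=[26 16 4 1]
t=13: x=[24.6500 15.7300 5.2150 1.4050] k=[27 20 5 3]
t=14: x=[26.0550 18.9200 6.7550 3.2700] k=[30 17 3 1]
t=15: x=[28.2450 16.8650 4.6200 1.2700] k=[28 16 1 1]
t=16: x=[26.3800 15.5950 3.0250 1.0000] k=[29 12 4 1]

[0.3867, 0.1600, 0.0533, 0.0133]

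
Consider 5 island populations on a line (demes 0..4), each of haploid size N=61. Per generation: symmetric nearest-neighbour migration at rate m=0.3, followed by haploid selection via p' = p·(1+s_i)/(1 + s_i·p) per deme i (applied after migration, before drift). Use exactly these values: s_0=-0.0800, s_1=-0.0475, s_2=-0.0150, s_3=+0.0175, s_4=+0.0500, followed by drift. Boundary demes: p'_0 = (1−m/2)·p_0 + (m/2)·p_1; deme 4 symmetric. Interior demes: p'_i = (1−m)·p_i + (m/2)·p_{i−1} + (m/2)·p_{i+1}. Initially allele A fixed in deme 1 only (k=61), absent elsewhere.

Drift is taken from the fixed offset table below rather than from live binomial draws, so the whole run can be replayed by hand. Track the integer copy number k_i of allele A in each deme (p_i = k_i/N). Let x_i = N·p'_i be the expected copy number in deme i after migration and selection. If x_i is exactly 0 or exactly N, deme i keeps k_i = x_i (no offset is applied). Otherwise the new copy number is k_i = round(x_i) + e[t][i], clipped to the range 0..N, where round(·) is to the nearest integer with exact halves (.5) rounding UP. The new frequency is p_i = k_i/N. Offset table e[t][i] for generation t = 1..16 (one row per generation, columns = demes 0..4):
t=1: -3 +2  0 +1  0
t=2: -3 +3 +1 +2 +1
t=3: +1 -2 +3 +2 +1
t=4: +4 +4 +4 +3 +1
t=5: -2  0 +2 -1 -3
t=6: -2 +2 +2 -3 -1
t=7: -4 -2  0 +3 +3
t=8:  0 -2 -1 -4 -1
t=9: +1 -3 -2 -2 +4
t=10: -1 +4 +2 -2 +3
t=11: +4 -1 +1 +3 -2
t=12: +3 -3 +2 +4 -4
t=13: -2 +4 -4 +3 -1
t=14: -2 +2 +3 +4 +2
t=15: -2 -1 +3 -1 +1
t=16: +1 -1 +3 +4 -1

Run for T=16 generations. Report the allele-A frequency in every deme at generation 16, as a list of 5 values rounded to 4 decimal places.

t=0: k=[0 61 0 0 0]
t=1: x=[8.5202 42.0706 9.0331 0.0000 0.0000] k=[6 44 9 0 0]
t=2: x=[10.9317 32.3117 12.7469 1.3731 0.0000] k=[8 35 14 3 0]
t=3: x=[11.2640 27.0654 15.3259 4.2684 0.4723] k=[12 25 18 6 1]
t=4: x=[13.0732 21.3202 17.0636 7.1589 1.8349] k=[17 25 21 10 3]
t=5: x=[17.1534 22.5046 19.7476 10.7528 4.2384] k=[15 23 22 10 1]
t=6: x=[15.2275 20.9752 20.1456 10.6011 2.4628] k=[13 23 22 8 1]
t=7: x=[13.5986 20.6797 19.8471 9.1845 2.1489] k=[10 19 20 12 5]
t=8: x=[10.5998 17.1928 18.4549 12.3197 6.3212] k=[11 15 17 8 5]
t=9: x=[10.8369 14.1639 15.1770 9.0327 5.6971] k=[12 11 13 7 10]
t=10: x=[11.0741 11.0042 11.6568 8.4758 9.9496] k=[10 15 14 6 13]
t=11: x=[10.0314 13.5793 12.7965 8.3746 12.4258] k=[14 13 14 11 10]
t=12: x=[12.9777 12.8008 13.2426 11.4606 10.5696] k=[16 10 15 15 7]
t=13: x=[14.1727 11.1982 14.0856 13.9861 8.5525] k=[12 15 10 17 8]
t=14: x=[11.6441 13.2873 11.6568 14.7935 9.7428] k=[10 15 15 19 12]
t=15: x=[10.0314 13.7254 15.4252 17.5662 13.5575] k=[8 13 18 17 15]
t=16: x=[8.1434 12.5091 16.9146 17.0624 15.8660] k=[9 12 20 21 15]

[0.1475, 0.1967, 0.3279, 0.3443, 0.2459]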